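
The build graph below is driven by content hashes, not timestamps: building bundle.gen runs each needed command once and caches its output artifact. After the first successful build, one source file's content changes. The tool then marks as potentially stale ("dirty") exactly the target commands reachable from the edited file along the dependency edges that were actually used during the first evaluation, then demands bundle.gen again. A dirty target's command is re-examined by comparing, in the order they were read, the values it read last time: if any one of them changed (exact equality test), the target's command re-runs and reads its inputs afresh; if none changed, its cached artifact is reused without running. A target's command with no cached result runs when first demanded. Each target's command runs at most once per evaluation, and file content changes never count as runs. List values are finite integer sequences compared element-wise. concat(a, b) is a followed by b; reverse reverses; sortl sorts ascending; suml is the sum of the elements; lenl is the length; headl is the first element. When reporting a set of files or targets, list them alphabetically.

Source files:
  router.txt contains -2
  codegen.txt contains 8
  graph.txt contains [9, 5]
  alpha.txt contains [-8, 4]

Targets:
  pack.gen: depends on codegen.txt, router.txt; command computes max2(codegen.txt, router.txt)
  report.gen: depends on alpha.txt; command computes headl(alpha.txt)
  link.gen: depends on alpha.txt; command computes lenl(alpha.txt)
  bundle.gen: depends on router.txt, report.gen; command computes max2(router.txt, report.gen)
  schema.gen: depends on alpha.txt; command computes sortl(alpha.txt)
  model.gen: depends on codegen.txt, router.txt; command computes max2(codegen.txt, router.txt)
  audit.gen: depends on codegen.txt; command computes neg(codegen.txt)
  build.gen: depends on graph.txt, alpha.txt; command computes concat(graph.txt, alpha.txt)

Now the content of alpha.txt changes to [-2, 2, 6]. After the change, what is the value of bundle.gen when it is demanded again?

bundle.gen now evaluates to -2.

Initial pass — values computed on the first demand:
  report.gen = headl([-8, 4]) = -8
  bundle.gen = max2(-2, -8) = -2

Second demand — change propagation:
  report.gen: re-runs because alpha.txt [-8, 4]->[-2, 2, 6]; new result -2.
  bundle.gen: re-runs because report.gen -8->-2; new result -2 (unchanged).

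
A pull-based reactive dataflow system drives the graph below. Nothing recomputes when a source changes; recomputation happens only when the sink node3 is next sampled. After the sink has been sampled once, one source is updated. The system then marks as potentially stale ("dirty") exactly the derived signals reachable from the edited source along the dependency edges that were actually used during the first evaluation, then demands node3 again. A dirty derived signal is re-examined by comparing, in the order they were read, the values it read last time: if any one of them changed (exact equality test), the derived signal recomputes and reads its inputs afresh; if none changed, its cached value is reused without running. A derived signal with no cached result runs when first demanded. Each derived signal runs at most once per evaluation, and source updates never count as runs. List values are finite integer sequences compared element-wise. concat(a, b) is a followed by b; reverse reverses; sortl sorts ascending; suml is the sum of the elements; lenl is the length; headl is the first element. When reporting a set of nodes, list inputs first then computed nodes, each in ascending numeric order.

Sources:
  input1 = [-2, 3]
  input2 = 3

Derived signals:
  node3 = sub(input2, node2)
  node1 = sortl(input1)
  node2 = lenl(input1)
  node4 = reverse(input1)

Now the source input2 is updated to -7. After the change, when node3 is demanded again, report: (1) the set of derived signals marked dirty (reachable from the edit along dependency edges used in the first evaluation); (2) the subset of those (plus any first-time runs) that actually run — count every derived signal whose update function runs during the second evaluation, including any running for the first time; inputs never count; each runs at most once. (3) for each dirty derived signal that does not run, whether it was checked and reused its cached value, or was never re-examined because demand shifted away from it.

First evaluation (everything demanded from the output):
  node2 = lenl([-2, 3]) = 2
  node3 = sub(3, 2) = 1

Propagation after the edit:
  node3: runs — input2 3->-7; result -9.

Marked dirty: node3.
Derived signals that run: node3 — 1 in total.
Every dirty derived signal ran.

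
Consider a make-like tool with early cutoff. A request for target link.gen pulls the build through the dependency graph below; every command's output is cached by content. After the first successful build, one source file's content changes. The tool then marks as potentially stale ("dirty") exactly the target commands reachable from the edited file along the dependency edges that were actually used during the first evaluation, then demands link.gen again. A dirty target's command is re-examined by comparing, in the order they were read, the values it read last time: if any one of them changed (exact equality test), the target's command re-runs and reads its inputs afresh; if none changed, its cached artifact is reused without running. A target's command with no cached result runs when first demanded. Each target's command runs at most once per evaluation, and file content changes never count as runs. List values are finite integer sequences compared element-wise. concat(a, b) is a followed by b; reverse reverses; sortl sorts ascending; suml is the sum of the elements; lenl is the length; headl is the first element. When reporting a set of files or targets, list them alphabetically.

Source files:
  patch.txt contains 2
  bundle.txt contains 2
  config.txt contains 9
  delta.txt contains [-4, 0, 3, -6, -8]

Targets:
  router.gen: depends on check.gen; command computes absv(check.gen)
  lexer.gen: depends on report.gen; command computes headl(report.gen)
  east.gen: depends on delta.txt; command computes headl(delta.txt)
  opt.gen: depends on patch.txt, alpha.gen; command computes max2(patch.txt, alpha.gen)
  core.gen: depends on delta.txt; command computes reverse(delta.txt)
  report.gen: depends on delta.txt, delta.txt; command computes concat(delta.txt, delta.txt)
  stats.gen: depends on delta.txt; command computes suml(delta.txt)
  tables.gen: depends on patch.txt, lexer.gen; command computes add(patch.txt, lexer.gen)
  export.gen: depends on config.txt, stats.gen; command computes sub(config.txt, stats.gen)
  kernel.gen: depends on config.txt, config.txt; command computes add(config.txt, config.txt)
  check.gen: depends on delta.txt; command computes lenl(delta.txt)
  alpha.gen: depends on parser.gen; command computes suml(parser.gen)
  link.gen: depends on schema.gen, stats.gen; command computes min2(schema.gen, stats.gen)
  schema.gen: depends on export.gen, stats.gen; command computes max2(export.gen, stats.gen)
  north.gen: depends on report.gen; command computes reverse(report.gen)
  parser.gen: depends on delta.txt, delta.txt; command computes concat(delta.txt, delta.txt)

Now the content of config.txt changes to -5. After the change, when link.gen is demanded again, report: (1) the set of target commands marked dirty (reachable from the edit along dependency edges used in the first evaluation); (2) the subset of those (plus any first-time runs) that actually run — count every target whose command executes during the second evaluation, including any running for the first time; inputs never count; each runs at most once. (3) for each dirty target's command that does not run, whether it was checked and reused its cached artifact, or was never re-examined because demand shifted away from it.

First demand of the output computes:
  stats.gen = suml([-4, 0, 3, -6, -8]) = -15
  export.gen = sub(9, -15) = 24
  schema.gen = max2(24, -15) = 24
  link.gen = min2(24, -15) = -15

After the edit, cleaning proceeds:
  export.gen: a read changed (config.txt 9->-5) — executes, giving 10.
  schema.gen: a read changed (export.gen 24->10) — executes, giving 10.
  link.gen: a read changed (schema.gen 24->10) — executes, giving -15 — identical to its old value.

The edit dirties: export.gen, link.gen, schema.gen.
3 target commands run: export.gen, link.gen, schema.gen.
No dirty target's command escaped a run.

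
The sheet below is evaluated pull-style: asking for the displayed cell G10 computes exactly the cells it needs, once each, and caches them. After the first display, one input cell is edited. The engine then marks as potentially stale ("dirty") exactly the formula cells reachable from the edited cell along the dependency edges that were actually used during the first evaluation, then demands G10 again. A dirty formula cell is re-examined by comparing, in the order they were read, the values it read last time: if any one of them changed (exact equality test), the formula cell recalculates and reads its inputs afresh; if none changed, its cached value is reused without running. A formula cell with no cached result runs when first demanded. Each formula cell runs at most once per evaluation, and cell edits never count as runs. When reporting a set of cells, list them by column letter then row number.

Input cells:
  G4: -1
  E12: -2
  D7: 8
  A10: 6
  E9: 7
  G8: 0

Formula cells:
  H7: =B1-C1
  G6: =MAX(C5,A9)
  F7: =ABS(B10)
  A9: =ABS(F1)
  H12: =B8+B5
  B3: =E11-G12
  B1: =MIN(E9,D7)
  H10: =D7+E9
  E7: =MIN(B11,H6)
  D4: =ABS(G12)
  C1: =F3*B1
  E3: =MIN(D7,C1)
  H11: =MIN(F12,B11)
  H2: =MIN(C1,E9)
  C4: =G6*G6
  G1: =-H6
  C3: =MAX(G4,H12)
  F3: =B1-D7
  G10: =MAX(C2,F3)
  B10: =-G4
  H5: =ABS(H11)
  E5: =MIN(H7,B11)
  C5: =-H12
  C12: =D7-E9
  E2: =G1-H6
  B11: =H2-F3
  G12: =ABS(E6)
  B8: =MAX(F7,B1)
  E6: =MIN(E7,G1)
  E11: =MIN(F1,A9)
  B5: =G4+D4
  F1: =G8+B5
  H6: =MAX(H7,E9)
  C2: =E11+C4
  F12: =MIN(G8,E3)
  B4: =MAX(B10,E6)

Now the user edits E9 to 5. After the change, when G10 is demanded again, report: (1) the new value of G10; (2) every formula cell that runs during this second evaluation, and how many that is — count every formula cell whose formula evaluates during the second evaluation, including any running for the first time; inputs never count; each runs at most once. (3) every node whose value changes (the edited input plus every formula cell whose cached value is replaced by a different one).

Demanding G10 again yields 380.
23 formula cells run: A9, B1, B5, B8, B11, C1, C2, C4, C5, D4, E6, E7, E11, F1, F3, G1, G6, G10, G12, H2, H6, H7, H12.
The nodes whose values change: A9, B1, B5, B8, B11, C1, C2, C4, C5, D4, E6, E7, E9, E11, F1, F3, G1, G6, G10, G12, H2, H6, H7, H12.

First demand of the output computes:
  B1 = MIN(7, 8) = 7
  B10 = -(-1) = 1
  F3 = 7 - 8 = -1
  C1 = -1 * 7 = -7
  F7 = ABS(1) = 1
  B8 = MAX(1, 7) = 7
  H2 = MIN(-7, 7) = -7
  B11 = -7 - -1 = -6
  H7 = 7 - -7 = 14
  H6 = MAX(14, 7) = 14
  E7 = MIN(-6, 14) = -6
  G1 = -(14) = -14
  E6 = MIN(-6, -14) = -14
  G12 = ABS(-14) = 14
  D4 = ABS(14) = 14
  B5 = -1 + 14 = 13
  F1 = 0 + 13 = 13
  A9 = ABS(13) = 13
  E11 = MIN(13, 13) = 13
  H12 = 7 + 13 = 20
  C5 = -(20) = -20
  G6 = MAX(-20, 13) = 13
  C4 = 13 * 13 = 169
  C2 = 13 + 169 = 182
  G10 = MAX(182, -1) = 182

After the edit, cleaning proceeds:
  B1: a read changed (E9 7->5) — executes, giving 5.
  B8: a read changed (B1 7->5) — executes, giving 5.
  F3: a read changed (B1 7->5) — executes, giving -3.
  C1: a read changed (F3 -1->-3; B1 7->5) — executes, giving -15.
  H2: a read changed (C1 -7->-15; E9 7->5) — executes, giving -15.
  B11: a read changed (H2 -7->-15; F3 -1->-3) — executes, giving -12.
  H7: a read changed (B1 7->5; C1 -7->-15) — executes, giving 20.
  H6: a read changed (H7 14->20; E9 7->5) — executes, giving 20.
  E7: a read changed (B11 -6->-12; H6 14->20) — executes, giving -12.
  G1: a read changed (H6 14->20) — executes, giving -20.
  E6: a read changed (E7 -6->-12; G1 -14->-20) — executes, giving -20.
  G12: a read changed (E6 -14->-20) — executes, giving 20.
  D4: a read changed (G12 14->20) — executes, giving 20.
  B5: a read changed (D4 14->20) — executes, giving 19.
  F1: a read changed (B5 13->19) — executes, giving 19.
  A9: a read changed (F1 13->19) — executes, giving 19.
  E11: a read changed (F1 13->19; A9 13->19) — executes, giving 19.
  H12: a read changed (B8 7->5; B5 13->19) — executes, giving 24.
  C5: a read changed (H12 20->24) — executes, giving -24.
  G6: a read changed (C5 -20->-24; A9 13->19) — executes, giving 19.
  C4: a read changed (G6 13->19; G6 13->19) — executes, giving 361.
  C2: a read changed (E11 13->19; C4 169->361) — executes, giving 380.
  G10: a read changed (C2 182->380; F3 -1->-3) — executes, giving 380.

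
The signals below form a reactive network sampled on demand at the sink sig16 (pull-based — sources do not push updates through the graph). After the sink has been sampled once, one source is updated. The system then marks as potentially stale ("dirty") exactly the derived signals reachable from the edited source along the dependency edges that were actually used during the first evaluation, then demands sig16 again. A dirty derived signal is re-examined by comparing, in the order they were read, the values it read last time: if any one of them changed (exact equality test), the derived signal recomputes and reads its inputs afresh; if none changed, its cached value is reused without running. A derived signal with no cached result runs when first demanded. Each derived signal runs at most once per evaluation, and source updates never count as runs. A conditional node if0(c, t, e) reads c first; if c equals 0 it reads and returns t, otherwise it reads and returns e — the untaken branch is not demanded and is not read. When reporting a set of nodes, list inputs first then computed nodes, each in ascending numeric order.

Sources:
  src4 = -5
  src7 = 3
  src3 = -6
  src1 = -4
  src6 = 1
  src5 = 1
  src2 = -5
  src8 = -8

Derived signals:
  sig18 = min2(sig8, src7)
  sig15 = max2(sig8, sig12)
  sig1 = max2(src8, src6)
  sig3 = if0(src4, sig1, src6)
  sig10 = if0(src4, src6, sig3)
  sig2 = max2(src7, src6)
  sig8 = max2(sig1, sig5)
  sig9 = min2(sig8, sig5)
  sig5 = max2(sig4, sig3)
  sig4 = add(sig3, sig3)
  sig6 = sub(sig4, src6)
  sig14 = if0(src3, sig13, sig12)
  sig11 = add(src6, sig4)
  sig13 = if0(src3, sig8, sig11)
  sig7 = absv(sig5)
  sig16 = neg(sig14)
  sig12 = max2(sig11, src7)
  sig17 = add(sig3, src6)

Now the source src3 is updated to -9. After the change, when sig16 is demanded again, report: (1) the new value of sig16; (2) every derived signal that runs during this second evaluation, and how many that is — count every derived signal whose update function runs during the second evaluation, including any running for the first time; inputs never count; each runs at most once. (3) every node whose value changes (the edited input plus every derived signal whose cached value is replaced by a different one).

Initial pass — values computed on the first demand:
  sig3 = if0(src4=-5 -> else branch src6) = 1
  sig4 = add(1, 1) = 2
  sig11 = add(1, 2) = 3
  sig12 = max2(3, 3) = 3
  sig14 = if0(src3=-6 -> else branch sig12) = 3
  sig16 = neg(3) = -3

Second demand — change propagation:
  sig14: re-runs because src3 -6->-9; new result 3 (unchanged).
  sig16: re-examined; everything it read last time is the same (sig14 unchanged) — cache -3 kept, no run.

The important point: sig14 recomputes to an identical value, and the output ends up unchanged.

sig16 now evaluates to -3.
Run set: sig14 (1 run).
Changed values: src3.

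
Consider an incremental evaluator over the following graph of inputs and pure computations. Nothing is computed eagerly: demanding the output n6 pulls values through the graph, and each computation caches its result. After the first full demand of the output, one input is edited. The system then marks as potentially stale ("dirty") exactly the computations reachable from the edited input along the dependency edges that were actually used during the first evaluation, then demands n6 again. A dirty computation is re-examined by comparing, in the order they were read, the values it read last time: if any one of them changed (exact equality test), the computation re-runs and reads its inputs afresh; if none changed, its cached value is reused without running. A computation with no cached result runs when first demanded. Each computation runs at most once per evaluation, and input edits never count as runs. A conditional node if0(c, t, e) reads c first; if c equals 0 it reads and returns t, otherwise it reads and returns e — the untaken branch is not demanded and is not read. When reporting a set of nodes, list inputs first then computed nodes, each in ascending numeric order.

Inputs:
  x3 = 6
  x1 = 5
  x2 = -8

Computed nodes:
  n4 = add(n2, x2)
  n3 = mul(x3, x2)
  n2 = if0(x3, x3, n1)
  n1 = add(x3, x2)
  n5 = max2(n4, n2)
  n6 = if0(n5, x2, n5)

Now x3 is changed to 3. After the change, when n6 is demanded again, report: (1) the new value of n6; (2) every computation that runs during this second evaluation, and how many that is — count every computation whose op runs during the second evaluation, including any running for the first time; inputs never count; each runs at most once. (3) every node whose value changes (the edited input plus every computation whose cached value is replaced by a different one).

n6 now evaluates to -5.
Run set: n1, n2, n4, n5, n6 (5 run).
Changed values: x3, n1, n2, n4, n5, n6.

Initial pass — values computed on the first demand:
  n1 = add(6, -8) = -2
  n2 = if0(x3=6 -> else branch n1) = -2
  n4 = add(-2, -8) = -10
  n5 = max2(-10, -2) = -2
  n6 = if0(n5=-2 -> else branch n5) = -2

Second demand — change propagation:
  n1: re-runs because x3 6->3; new result -5.
  n2: re-runs because x3 6->3; n1 -2->-5; new result -5.
  n4: re-runs because n2 -2->-5; new result -13.
  n5: re-runs because n4 -10->-13; n2 -2->-5; new result -5.
  n6: re-runs because n5 -2->-5; n5 -2->-5; new result -5.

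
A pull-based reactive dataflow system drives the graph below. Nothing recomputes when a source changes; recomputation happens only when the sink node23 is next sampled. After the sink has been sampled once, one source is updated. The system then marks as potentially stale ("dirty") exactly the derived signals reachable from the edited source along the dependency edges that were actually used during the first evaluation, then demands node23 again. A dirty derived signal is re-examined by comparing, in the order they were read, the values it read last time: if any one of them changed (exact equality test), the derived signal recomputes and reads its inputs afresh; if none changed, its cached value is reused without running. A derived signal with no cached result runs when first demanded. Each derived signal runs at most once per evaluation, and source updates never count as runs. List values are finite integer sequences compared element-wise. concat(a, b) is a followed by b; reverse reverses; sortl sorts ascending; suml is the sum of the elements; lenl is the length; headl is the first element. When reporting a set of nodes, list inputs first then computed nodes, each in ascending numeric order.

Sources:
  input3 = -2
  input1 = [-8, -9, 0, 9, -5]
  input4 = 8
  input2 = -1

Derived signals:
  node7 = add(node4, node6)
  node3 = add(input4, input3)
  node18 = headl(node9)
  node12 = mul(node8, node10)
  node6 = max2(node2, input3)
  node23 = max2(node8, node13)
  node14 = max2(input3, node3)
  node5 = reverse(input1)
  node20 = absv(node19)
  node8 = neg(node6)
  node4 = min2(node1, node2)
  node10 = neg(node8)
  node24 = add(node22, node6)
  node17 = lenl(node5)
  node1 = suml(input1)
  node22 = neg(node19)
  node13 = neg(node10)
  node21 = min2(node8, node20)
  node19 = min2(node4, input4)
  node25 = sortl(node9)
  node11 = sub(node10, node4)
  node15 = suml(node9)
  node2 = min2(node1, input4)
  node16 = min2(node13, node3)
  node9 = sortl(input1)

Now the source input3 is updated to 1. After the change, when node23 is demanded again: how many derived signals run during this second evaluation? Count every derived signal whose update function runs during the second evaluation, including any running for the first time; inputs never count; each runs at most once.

Derived signals that run: node6, node8, node10, node13, node23 — 5 in total.

First evaluation (everything demanded from the output):
  node1 = suml([-8, -9, 0, 9, -5]) = -13
  node2 = min2(-13, 8) = -13
  node6 = max2(-13, -2) = -2
  node8 = neg(-2) = 2
  node10 = neg(2) = -2
  node13 = neg(-2) = 2
  node23 = max2(2, 2) = 2

Propagation after the edit:
  node6: runs — input3 -2->1; result 1.
  node8: runs — node6 -2->1; result -1.
  node10: runs — node8 2->-1; result 1.
  node13: runs — node10 -2->1; result -1.
  node23: runs — node8 2->-1; node13 2->-1; result -1.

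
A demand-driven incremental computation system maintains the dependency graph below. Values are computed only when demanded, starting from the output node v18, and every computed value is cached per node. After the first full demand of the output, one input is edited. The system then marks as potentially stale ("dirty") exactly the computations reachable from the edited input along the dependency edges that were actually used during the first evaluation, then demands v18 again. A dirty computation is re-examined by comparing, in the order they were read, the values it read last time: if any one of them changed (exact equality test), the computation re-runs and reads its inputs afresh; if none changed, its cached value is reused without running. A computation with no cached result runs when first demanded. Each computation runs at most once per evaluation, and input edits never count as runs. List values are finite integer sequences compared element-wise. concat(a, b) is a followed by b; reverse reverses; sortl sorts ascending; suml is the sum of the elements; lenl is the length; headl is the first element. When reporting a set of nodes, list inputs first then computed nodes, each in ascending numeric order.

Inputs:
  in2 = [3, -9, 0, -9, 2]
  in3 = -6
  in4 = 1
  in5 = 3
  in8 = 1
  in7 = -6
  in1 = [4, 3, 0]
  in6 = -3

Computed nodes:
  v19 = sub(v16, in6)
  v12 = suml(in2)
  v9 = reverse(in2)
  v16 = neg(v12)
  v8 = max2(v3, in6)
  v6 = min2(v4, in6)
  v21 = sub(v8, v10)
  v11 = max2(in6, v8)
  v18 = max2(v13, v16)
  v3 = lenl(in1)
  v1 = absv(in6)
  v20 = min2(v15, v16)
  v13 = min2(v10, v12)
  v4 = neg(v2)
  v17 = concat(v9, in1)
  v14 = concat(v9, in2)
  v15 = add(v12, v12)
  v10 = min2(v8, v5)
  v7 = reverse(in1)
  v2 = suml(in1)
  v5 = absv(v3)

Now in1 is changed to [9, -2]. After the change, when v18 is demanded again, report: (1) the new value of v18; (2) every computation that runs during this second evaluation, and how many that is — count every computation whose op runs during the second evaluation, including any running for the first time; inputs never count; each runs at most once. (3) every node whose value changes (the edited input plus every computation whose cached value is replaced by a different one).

New value of v18: 13.
Computations that run: v3, v5, v8, v10, v13 — 5 in total.
Values that change: in1, v3, v5, v8, v10.
Key observation: the change is absorbed at v13 — it re-runs but produces the same value, and the output's value is unchanged.

First evaluation (everything demanded from the output):
  v3 = lenl([4, 3, 0]) = 3
  v5 = absv(3) = 3
  v8 = max2(3, -3) = 3
  v10 = min2(3, 3) = 3
  v12 = suml([3, -9, 0, -9, 2]) = -13
  v13 = min2(3, -13) = -13
  v16 = neg(-13) = 13
  v18 = max2(-13, 13) = 13

Propagation after the edit:
  v3: runs — in1 [4, 3, 0]->[9, -2]; result 2.
  v5: runs — v3 3->2; result 2.
  v8: runs — v3 3->2; result 2.
  v10: runs — v8 3->2; v5 3->2; result 2.
  v13: runs — v10 3->2; result -13 (same value as before).
  v18: checked — values it read are unchanged (v13 unchanged, v16 unchanged); reused cached 13 without running.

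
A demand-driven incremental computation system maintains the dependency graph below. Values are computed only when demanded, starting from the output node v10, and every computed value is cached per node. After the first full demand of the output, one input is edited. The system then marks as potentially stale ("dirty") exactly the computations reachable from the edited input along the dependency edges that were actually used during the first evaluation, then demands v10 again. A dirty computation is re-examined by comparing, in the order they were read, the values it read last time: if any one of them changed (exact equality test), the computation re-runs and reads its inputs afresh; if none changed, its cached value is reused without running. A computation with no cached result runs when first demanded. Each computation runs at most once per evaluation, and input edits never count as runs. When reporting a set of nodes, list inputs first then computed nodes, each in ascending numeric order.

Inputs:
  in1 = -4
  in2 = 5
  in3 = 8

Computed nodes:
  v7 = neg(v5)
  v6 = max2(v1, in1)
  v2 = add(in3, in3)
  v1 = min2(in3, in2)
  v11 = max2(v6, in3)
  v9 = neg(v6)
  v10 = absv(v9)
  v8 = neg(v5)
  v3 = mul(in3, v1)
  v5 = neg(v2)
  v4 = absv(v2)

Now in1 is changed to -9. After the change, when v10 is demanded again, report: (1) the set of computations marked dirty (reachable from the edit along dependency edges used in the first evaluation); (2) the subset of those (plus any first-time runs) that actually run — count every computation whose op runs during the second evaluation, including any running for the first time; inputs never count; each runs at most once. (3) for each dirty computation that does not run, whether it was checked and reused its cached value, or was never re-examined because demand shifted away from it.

First evaluation (everything demanded from the output):
  v1 = min2(8, 5) = 5
  v6 = max2(5, -4) = 5
  v9 = neg(5) = -5
  v10 = absv(-5) = 5

Propagation after the edit:
  v6: runs — in1 -4->-9; result 5 (same value as before).
  v9: checked — values it read are unchanged (v6 unchanged); reused cached -5 without running.
  v10: checked — values it read are unchanged (v9 unchanged); reused cached 5 without running.

Key observation: the change is absorbed at v6 — it re-runs but produces the same value, and the output's value is unchanged.

Marked dirty: v6, v9, v10.
Computations that run: v6 — 1 in total.
Checked but reused from cache: v9, v10.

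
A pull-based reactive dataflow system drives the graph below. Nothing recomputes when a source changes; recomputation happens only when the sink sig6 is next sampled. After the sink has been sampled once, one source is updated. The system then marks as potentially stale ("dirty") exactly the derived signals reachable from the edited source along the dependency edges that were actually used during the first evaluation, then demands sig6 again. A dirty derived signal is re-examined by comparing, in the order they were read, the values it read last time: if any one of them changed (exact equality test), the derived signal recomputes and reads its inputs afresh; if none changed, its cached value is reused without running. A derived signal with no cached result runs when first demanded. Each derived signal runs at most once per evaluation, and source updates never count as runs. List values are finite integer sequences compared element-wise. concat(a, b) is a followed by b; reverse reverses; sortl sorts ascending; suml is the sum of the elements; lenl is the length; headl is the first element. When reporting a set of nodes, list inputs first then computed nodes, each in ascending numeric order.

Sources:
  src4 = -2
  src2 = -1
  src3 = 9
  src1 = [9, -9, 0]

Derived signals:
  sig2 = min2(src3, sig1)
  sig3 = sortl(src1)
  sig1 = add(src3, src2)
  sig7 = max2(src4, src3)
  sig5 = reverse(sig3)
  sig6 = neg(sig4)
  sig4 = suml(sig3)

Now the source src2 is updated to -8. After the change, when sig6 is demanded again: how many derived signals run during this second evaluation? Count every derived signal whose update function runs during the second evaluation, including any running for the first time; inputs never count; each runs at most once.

First evaluation (everything demanded from the output):
  sig3 = sortl([9, -9, 0]) = [-9, 0, 9]
  sig4 = suml([-9, 0, 9]) = 0
  sig6 = neg(0) = 0

Propagation after the edit:
  src2 feeds no computation that the output demands — nothing is marked dirty and nothing runs.

Key observation: src2 is never demanded by the output, so the edit triggers no recomputation at all.

Derived signals that run: none — 0 in total.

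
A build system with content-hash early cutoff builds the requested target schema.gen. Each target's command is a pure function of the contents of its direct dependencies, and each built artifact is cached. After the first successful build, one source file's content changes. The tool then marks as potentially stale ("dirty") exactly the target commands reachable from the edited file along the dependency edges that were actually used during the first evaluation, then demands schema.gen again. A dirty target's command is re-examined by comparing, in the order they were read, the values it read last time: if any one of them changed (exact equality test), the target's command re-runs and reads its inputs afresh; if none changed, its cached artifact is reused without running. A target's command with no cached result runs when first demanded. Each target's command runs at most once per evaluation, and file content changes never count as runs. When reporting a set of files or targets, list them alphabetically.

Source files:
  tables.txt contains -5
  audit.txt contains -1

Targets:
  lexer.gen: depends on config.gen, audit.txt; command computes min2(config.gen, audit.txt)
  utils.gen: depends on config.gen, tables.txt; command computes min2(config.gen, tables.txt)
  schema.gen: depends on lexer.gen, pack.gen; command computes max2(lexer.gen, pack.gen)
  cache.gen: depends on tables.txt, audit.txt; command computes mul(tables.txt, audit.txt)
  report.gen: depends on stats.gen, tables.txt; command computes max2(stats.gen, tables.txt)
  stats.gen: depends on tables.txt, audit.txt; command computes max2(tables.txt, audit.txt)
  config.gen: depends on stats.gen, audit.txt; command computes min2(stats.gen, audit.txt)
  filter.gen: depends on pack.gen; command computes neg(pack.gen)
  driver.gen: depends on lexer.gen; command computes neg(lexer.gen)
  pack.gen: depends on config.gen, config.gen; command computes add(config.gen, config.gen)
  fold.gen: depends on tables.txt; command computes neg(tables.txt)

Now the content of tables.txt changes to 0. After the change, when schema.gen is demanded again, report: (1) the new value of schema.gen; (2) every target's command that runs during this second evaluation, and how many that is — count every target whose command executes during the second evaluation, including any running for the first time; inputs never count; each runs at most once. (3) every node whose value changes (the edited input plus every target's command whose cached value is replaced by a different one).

New value of schema.gen: -1.
Target commands that run: config.gen, stats.gen — 2 in total.
Values that change: stats.gen, tables.txt.
Key observation: the change is absorbed at config.gen — it re-runs but produces the same value, and the output's value is unchanged.

First evaluation (everything demanded from the output):
  stats.gen = max2(-5, -1) = -1
  config.gen = min2(-1, -1) = -1
  lexer.gen = min2(-1, -1) = -1
  pack.gen = add(-1, -1) = -2
  schema.gen = max2(-1, -2) = -1

Propagation after the edit:
  stats.gen: runs — tables.txt -5->0; result 0.
  config.gen: runs — stats.gen -1->0; result -1 (same value as before).
  lexer.gen: checked — values it read are unchanged (config.gen unchanged, audit.txt unchanged); reused cached -1 without running.
  pack.gen: checked — values it read are unchanged (config.gen unchanged, config.gen unchanged); reused cached -2 without running.
  schema.gen: checked — values it read are unchanged (lexer.gen unchanged, pack.gen unchanged); reused cached -1 without running.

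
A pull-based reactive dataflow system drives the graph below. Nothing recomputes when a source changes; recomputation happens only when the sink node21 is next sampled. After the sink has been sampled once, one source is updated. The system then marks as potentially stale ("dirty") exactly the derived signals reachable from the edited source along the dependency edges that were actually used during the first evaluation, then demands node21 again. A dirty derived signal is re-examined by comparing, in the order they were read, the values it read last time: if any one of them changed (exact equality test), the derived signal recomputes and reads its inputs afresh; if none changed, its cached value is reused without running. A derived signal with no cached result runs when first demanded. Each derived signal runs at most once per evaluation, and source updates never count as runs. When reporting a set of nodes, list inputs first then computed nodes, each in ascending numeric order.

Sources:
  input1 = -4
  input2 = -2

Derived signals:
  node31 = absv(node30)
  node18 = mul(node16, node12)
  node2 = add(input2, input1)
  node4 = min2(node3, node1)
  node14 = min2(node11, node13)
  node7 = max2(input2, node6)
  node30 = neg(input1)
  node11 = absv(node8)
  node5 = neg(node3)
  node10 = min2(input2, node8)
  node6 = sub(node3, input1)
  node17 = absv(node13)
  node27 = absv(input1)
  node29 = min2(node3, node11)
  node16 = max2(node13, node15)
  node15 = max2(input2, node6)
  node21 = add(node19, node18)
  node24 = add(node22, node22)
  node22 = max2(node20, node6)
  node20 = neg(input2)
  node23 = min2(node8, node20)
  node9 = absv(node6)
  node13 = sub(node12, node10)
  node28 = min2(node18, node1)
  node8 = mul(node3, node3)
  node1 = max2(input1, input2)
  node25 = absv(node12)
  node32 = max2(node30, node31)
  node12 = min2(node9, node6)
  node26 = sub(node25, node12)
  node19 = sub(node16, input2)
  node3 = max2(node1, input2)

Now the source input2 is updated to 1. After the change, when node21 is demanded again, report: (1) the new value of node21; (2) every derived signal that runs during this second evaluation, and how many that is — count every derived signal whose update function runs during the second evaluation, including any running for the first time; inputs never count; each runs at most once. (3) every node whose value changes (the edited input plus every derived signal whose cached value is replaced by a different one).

First evaluation (everything demanded from the output):
  node1 = max2(-4, -2) = -2
  node3 = max2(-2, -2) = -2
  node6 = sub(-2, -4) = 2
  node8 = mul(-2, -2) = 4
  node9 = absv(2) = 2
  node10 = min2(-2, 4) = -2
  node12 = min2(2, 2) = 2
  node13 = sub(2, -2) = 4
  node15 = max2(-2, 2) = 2
  node16 = max2(4, 2) = 4
  node18 = mul(4, 2) = 8
  node19 = sub(4, -2) = 6
  node21 = add(6, 8) = 14

Propagation after the edit:
  node1: runs — input2 -2->1; result 1.
  node3: runs — node1 -2->1; input2 -2->1; result 1.
  node6: runs — node3 -2->1; result 5.
  node8: runs — node3 -2->1; node3 -2->1; result 1.
  node9: runs — node6 2->5; result 5.
  node10: runs — input2 -2->1; node8 4->1; result 1.
  node12: runs — node9 2->5; node6 2->5; result 5.
  node13: runs — node12 2->5; node10 -2->1; result 4 (same value as before).
  node15: runs — input2 -2->1; node6 2->5; result 5.
  node16: runs — node15 2->5; result 5.
  node18: runs — node16 4->5; node12 2->5; result 25.
  node19: runs — node16 4->5; input2 -2->1; result 4.
  node21: runs — node19 6->4; node18 8->25; result 29.

New value of node21: 29.
Derived signals that run: node1, node3, node6, node8, node9, node10, node12, node13, node15, node16, node18, node19, node21 — 13 in total.
Values that change: input2, node1, node3, node6, node8, node9, node10, node12, node15, node16, node18, node19, node21.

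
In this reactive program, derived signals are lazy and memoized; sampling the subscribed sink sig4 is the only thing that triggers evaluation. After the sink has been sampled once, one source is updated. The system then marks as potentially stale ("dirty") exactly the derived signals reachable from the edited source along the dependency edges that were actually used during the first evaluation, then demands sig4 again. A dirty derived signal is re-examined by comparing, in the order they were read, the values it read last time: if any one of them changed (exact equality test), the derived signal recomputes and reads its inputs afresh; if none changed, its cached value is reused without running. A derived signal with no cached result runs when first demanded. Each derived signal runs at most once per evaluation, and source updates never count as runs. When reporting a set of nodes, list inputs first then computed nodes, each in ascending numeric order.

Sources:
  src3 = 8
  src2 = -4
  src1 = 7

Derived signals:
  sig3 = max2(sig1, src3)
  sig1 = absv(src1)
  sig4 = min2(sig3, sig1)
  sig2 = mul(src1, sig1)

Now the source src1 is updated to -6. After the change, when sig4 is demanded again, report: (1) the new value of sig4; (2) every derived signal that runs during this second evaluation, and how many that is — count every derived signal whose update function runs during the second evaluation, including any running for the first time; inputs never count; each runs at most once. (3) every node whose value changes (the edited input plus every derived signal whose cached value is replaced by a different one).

First demand of the output computes:
  sig1 = absv(7) = 7
  sig3 = max2(7, 8) = 8
  sig4 = min2(8, 7) = 7

After the edit, cleaning proceeds:
  sig1: a read changed (src1 7->-6) — executes, giving 6.
  sig3: a read changed (sig1 7->6) — executes, giving 8 — identical to its old value.
  sig4: a read changed (sig1 7->6) — executes, giving 6.

Demanding sig4 again yields 6.
3 derived signals run: sig1, sig3, sig4.
The nodes whose values change: src1, sig1, sig4.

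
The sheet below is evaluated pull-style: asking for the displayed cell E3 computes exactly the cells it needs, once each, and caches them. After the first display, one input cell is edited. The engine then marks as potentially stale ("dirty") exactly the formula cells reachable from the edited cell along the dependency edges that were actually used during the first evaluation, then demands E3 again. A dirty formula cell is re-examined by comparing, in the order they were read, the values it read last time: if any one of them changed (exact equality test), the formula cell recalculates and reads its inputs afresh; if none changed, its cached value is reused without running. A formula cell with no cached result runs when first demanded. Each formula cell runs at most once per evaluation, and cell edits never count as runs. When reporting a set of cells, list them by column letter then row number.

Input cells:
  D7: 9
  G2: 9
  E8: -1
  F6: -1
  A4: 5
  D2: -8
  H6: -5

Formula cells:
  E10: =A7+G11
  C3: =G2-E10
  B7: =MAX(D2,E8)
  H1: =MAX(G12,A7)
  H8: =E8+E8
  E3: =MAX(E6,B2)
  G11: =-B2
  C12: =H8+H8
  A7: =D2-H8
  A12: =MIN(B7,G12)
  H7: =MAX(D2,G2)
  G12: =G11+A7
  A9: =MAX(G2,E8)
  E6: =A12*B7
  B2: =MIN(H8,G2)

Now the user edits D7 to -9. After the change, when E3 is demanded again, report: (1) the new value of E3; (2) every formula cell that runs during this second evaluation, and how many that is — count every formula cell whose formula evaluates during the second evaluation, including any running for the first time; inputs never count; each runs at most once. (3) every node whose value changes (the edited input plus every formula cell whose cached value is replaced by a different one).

Demanding E3 again yields 4.
0 formula cells run: none.
The nodes whose values change: D7.
Note the shortcut — nothing in the graph depends on D7 at all, so no recomputation happens.

First demand of the output computes:
  B7 = MAX(-8, -1) = -1
  H8 = -1 + -1 = -2
  A7 = -8 - -2 = -6
  B2 = MIN(-2, 9) = -2
  G11 = -(-2) = 2
  G12 = 2 + -6 = -4
  A12 = MIN(-1, -4) = -4
  E6 = -4 * -1 = 4
  E3 = MAX(4, -2) = 4

After the edit, cleaning proceeds:
  no node depends on D7 at all; the second demand re-runs nothing.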